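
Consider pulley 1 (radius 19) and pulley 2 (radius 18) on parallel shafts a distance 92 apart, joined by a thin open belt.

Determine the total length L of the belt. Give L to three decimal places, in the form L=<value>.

L=300.250

open belt: β = asin((r2−r1)/C) = asin(-1/92) = -0.6228°
wrap1 = π − 2β = 181.2456°
wrap2 = π + 2β = 178.7544°
tangent length = C·cosβ = 91.9946
L = r1·wrap1 + r2·wrap2 + 2·C·cosβ = 19·3.1633 + 18·3.1199 + 2·91.9946 = 300.2498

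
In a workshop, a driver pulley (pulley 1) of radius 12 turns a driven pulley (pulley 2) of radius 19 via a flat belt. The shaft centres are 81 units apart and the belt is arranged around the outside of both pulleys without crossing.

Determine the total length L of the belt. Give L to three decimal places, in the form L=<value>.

L=259.995

open belt: β = asin((r2−r1)/C) = asin(7/81) = 4.9577°
wrap1 = π − 2β = 170.0847°
wrap2 = π + 2β = 189.9153°
tangent length = C·cosβ = 80.6970
L = r1·wrap1 + r2·wrap2 + 2·C·cosβ = 12·2.9685 + 19·3.3146 + 2·80.6970 = 259.9947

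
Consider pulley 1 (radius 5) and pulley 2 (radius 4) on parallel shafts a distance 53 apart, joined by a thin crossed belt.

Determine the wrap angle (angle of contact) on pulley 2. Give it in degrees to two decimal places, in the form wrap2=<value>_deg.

crossed belt: β = asin((r1+r2)/C) = asin(9/53) = 9.7768°
wrap1 = wrap2 = π + 2β = 199.5537°

wrap2=199.55_deg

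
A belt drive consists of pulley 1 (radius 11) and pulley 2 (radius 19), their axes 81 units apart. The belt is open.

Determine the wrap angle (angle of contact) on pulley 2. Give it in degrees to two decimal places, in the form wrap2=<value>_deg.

wrap2=191.34_deg

open belt: β = asin((r2−r1)/C) = asin(8/81) = 5.6681°
wrap1 = π − 2β = 168.6638°
wrap2 = π + 2β = 191.3362°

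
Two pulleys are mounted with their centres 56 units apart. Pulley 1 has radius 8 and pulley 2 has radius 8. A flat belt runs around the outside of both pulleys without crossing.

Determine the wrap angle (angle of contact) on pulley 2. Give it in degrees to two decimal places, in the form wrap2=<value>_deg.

wrap2=180.00_deg

open belt: β = asin((r2−r1)/C) = asin(0/56) = 0.0000°
wrap1 = π − 2β = 180.0000°
wrap2 = π + 2β = 180.0000°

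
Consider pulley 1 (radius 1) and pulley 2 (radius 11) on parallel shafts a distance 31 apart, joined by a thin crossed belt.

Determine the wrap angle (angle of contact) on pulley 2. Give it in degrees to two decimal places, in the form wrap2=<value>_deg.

crossed belt: β = asin((r1+r2)/C) = asin(12/31) = 22.7740°
wrap1 = wrap2 = π + 2β = 225.5479°

wrap2=225.55_deg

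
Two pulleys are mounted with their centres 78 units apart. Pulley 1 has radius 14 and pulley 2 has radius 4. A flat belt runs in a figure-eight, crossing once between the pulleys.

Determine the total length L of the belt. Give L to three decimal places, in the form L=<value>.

L=216.721

crossed belt: β = asin((r1+r2)/C) = asin(18/78) = 13.3424°
wrap1 = wrap2 = π + 2β = 206.6847°
tangent length = C·cosβ = 75.8947
L = (r1+r2)·wrap + 2·C·cosβ = 18·3.6073 + 2·75.8947 = 216.7212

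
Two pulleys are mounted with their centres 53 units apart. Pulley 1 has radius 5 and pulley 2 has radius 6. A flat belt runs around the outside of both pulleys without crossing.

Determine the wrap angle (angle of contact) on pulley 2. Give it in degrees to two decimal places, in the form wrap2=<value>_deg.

open belt: β = asin((r2−r1)/C) = asin(1/53) = 1.0811°
wrap1 = π − 2β = 177.8378°
wrap2 = π + 2β = 182.1622°

wrap2=182.16_deg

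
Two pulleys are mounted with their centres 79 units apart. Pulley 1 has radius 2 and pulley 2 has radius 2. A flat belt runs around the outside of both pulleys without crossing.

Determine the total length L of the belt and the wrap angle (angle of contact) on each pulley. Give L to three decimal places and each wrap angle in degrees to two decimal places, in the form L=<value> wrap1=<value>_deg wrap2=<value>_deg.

L=170.566 wrap1=180.00_deg wrap2=180.00_deg

open belt: β = asin((r2−r1)/C) = asin(0/79) = 0.0000°
wrap1 = π − 2β = 180.0000°
wrap2 = π + 2β = 180.0000°
tangent length = C·cosβ = 79.0000
L = r1·wrap1 + r2·wrap2 + 2·C·cosβ = 2·3.1416 + 2·3.1416 + 2·79.0000 = 170.5664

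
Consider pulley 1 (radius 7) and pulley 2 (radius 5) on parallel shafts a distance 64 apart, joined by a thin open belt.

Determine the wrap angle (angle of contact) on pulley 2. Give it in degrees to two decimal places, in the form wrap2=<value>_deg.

wrap2=176.42_deg

open belt: β = asin((r2−r1)/C) = asin(-2/64) = -1.7908°
wrap1 = π − 2β = 183.5816°
wrap2 = π + 2β = 176.4184°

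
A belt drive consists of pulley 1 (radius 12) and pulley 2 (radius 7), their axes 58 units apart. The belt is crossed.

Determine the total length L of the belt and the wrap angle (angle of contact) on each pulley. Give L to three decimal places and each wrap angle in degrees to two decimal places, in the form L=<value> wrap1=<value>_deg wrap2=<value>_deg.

L=181.972 wrap1=218.24_deg wrap2=218.24_deg

crossed belt: β = asin((r1+r2)/C) = asin(19/58) = 19.1223°
wrap1 = wrap2 = π + 2β = 218.2447°
tangent length = C·cosβ = 54.7996
L = (r1+r2)·wrap + 2·C·cosβ = 19·3.8091 + 2·54.7996 = 181.9719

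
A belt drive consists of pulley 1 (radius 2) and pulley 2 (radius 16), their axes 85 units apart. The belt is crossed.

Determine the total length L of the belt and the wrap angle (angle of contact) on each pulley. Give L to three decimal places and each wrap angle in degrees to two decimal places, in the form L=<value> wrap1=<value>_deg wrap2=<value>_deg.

crossed belt: β = asin((r1+r2)/C) = asin(18/85) = 12.2258°
wrap1 = wrap2 = π + 2β = 204.4516°
tangent length = C·cosβ = 83.0723
L = (r1+r2)·wrap + 2·C·cosβ = 18·3.5684 + 2·83.0723 = 230.3749

L=230.375 wrap1=204.45_deg wrap2=204.45_deg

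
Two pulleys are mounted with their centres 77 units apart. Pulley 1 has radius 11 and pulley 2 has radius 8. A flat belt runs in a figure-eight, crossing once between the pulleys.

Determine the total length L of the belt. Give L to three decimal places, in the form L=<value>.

crossed belt: β = asin((r1+r2)/C) = asin(19/77) = 14.2855°
wrap1 = wrap2 = π + 2β = 208.5709°
tangent length = C·cosβ = 74.6190
L = (r1+r2)·wrap + 2·C·cosβ = 19·3.6402 + 2·74.6190 = 218.4028

L=218.403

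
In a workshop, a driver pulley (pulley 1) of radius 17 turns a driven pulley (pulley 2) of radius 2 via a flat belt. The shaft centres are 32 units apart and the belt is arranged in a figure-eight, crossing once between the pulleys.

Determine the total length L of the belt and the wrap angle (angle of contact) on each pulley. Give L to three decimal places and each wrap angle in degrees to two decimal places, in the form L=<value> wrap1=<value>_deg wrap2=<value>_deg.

L=135.345 wrap1=252.85_deg wrap2=252.85_deg

crossed belt: β = asin((r1+r2)/C) = asin(19/32) = 36.4236°
wrap1 = wrap2 = π + 2β = 252.8471°
tangent length = C·cosβ = 25.7488
L = (r1+r2)·wrap + 2·C·cosβ = 19·4.4130 + 2·25.7488 = 135.3449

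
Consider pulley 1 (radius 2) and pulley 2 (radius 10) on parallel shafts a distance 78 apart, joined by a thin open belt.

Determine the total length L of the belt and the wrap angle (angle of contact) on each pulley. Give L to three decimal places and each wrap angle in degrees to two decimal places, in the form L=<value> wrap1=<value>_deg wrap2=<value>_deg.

open belt: β = asin((r2−r1)/C) = asin(8/78) = 5.8868°
wrap1 = π − 2β = 168.2263°
wrap2 = π + 2β = 191.7737°
tangent length = C·cosβ = 77.5887
L = r1·wrap1 + r2·wrap2 + 2·C·cosβ = 2·2.9361 + 10·3.3471 + 2·77.5887 = 194.5203

L=194.520 wrap1=168.23_deg wrap2=191.77_deg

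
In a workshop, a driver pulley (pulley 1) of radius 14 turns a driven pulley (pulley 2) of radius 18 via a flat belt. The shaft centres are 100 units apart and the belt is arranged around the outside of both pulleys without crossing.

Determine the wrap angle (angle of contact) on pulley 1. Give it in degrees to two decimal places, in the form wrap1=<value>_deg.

open belt: β = asin((r2−r1)/C) = asin(4/100) = 2.2924°
wrap1 = π − 2β = 175.4151°
wrap2 = π + 2β = 184.5849°

wrap1=175.42_deg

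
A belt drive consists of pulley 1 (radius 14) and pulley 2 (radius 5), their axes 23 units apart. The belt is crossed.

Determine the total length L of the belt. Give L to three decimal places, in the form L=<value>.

L=122.554

crossed belt: β = asin((r1+r2)/C) = asin(19/23) = 55.6988°
wrap1 = wrap2 = π + 2β = 291.3977°
tangent length = C·cosβ = 12.9615
L = (r1+r2)·wrap + 2·C·cosβ = 19·5.0858 + 2·12.9615 = 122.5541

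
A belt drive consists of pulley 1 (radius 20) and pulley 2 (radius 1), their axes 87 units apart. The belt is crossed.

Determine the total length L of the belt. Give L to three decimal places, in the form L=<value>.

crossed belt: β = asin((r1+r2)/C) = asin(21/87) = 13.9680°
wrap1 = wrap2 = π + 2β = 207.9359°
tangent length = C·cosβ = 84.4275
L = (r1+r2)·wrap + 2·C·cosβ = 21·3.6292 + 2·84.4275 = 245.0675

L=245.067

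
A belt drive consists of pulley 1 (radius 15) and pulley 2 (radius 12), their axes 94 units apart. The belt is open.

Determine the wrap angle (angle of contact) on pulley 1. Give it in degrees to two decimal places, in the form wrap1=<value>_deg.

open belt: β = asin((r2−r1)/C) = asin(-3/94) = -1.8289°
wrap1 = π − 2β = 183.6578°
wrap2 = π + 2β = 176.3422°

wrap1=183.66_deg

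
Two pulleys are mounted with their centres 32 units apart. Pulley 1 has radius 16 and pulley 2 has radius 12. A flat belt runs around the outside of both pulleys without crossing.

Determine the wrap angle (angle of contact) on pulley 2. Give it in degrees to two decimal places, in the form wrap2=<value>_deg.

open belt: β = asin((r2−r1)/C) = asin(-4/32) = -7.1808°
wrap1 = π − 2β = 194.3615°
wrap2 = π + 2β = 165.6385°

wrap2=165.64_deg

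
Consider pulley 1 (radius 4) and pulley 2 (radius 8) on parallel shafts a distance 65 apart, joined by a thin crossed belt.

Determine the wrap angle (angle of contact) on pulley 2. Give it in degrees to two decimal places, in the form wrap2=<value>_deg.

wrap2=201.28_deg

crossed belt: β = asin((r1+r2)/C) = asin(12/65) = 10.6387°
wrap1 = wrap2 = π + 2β = 201.2774°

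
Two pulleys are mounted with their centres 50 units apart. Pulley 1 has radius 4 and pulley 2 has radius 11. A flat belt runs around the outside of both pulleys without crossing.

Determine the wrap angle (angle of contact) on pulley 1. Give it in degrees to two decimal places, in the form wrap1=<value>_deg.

open belt: β = asin((r2−r1)/C) = asin(7/50) = 8.0478°
wrap1 = π − 2β = 163.9043°
wrap2 = π + 2β = 196.0957°

wrap1=163.90_deg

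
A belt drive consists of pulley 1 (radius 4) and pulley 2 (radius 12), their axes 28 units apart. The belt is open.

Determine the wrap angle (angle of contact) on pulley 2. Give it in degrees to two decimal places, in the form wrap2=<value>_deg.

wrap2=213.20_deg

open belt: β = asin((r2−r1)/C) = asin(8/28) = 16.6015°
wrap1 = π − 2β = 146.7969°
wrap2 = π + 2β = 213.2031°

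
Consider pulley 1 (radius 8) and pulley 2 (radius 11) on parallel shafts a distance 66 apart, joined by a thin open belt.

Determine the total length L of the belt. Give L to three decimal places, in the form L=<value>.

open belt: β = asin((r2−r1)/C) = asin(3/66) = 2.6053°
wrap1 = π − 2β = 174.7895°
wrap2 = π + 2β = 185.2105°
tangent length = C·cosβ = 65.9318
L = r1·wrap1 + r2·wrap2 + 2·C·cosβ = 8·3.0507 + 11·3.2325 + 2·65.9318 = 191.8266

L=191.827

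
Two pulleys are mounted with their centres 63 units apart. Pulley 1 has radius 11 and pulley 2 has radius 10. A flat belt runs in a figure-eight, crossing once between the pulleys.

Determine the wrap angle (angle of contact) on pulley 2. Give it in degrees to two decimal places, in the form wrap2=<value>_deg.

crossed belt: β = asin((r1+r2)/C) = asin(21/63) = 19.4712°
wrap1 = wrap2 = π + 2β = 218.9424°

wrap2=218.94_deg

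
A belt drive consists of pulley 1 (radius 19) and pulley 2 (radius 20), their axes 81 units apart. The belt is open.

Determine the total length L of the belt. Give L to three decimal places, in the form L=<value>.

open belt: β = asin((r2−r1)/C) = asin(1/81) = 0.7074°
wrap1 = π − 2β = 178.5853°
wrap2 = π + 2β = 181.4147°
tangent length = C·cosβ = 80.9938
L = r1·wrap1 + r2·wrap2 + 2·C·cosβ = 19·3.1169 + 20·3.1663 + 2·80.9938 = 284.5345

L=284.534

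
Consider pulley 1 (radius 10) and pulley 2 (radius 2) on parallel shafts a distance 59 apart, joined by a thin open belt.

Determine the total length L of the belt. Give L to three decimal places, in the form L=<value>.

L=156.786

open belt: β = asin((r2−r1)/C) = asin(-8/59) = -7.7929°
wrap1 = π − 2β = 195.5858°
wrap2 = π + 2β = 164.4142°
tangent length = C·cosβ = 58.4551
L = r1·wrap1 + r2·wrap2 + 2·C·cosβ = 10·3.4136 + 2·2.8696 + 2·58.4551 = 156.7855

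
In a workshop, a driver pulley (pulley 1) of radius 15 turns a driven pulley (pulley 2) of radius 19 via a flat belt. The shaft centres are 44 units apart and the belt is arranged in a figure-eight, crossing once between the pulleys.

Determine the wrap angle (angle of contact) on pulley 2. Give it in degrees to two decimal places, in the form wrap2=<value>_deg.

wrap2=281.20_deg

crossed belt: β = asin((r1+r2)/C) = asin(34/44) = 50.5994°
wrap1 = wrap2 = π + 2β = 281.1989°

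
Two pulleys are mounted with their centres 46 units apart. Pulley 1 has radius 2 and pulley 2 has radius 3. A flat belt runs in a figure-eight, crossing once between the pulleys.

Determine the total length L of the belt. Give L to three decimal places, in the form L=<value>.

L=108.252

crossed belt: β = asin((r1+r2)/C) = asin(5/46) = 6.2401°
wrap1 = wrap2 = π + 2β = 192.4803°
tangent length = C·cosβ = 45.7275
L = (r1+r2)·wrap + 2·C·cosβ = 5·3.3594 + 2·45.7275 = 108.2520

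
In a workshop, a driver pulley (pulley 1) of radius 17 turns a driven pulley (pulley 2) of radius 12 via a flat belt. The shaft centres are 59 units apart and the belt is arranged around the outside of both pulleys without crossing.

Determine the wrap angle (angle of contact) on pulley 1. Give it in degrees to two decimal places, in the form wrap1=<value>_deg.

open belt: β = asin((r2−r1)/C) = asin(-5/59) = -4.8614°
wrap1 = π − 2β = 189.7228°
wrap2 = π + 2β = 170.2772°

wrap1=189.72_deg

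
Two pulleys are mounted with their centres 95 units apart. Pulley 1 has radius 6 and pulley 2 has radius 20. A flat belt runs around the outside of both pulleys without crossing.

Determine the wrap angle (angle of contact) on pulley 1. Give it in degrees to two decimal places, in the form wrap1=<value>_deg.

open belt: β = asin((r2−r1)/C) = asin(14/95) = 8.4745°
wrap1 = π − 2β = 163.0511°
wrap2 = π + 2β = 196.9489°

wrap1=163.05_deg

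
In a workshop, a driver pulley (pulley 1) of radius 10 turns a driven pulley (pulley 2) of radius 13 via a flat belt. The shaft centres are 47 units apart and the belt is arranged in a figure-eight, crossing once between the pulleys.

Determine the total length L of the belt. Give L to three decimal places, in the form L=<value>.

crossed belt: β = asin((r1+r2)/C) = asin(23/47) = 29.2986°
wrap1 = wrap2 = π + 2β = 238.5973°
tangent length = C·cosβ = 40.9878
L = (r1+r2)·wrap + 2·C·cosβ = 23·4.1643 + 2·40.9878 = 177.7547

L=177.755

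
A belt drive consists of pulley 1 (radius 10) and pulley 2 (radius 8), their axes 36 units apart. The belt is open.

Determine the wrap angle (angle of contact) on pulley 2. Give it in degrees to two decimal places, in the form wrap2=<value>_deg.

wrap2=173.63_deg

open belt: β = asin((r2−r1)/C) = asin(-2/36) = -3.1847°
wrap1 = π − 2β = 186.3695°
wrap2 = π + 2β = 173.6305°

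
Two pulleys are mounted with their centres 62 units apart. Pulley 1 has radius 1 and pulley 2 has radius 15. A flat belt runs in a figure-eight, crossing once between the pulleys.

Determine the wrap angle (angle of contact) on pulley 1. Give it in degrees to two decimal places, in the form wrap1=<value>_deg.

crossed belt: β = asin((r1+r2)/C) = asin(16/62) = 14.9552°
wrap1 = wrap2 = π + 2β = 209.9105°

wrap1=209.91_deg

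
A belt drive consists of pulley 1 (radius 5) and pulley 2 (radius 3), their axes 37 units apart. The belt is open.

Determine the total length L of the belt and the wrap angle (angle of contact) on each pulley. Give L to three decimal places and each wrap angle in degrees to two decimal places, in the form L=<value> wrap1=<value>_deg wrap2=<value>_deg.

L=99.241 wrap1=186.20_deg wrap2=173.80_deg

open belt: β = asin((r2−r1)/C) = asin(-2/37) = -3.0986°
wrap1 = π − 2β = 186.1972°
wrap2 = π + 2β = 173.8028°
tangent length = C·cosβ = 36.9459
L = r1·wrap1 + r2·wrap2 + 2·C·cosβ = 5·3.2498 + 3·3.0334 + 2·36.9459 = 99.2409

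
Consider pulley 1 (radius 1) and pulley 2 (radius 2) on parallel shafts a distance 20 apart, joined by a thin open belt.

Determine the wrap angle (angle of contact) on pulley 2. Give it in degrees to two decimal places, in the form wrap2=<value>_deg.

open belt: β = asin((r2−r1)/C) = asin(1/20) = 2.8660°
wrap1 = π − 2β = 174.2680°
wrap2 = π + 2β = 185.7320°

wrap2=185.73_deg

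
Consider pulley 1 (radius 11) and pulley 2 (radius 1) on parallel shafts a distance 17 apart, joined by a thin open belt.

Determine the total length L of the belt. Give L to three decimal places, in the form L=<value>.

open belt: β = asin((r2−r1)/C) = asin(-10/17) = -36.0319°
wrap1 = π − 2β = 252.0638°
wrap2 = π + 2β = 107.9362°
tangent length = C·cosβ = 13.7477
L = r1·wrap1 + r2·wrap2 + 2·C·cosβ = 11·4.3993 + 1·1.8838 + 2·13.7477 = 77.7721

L=77.772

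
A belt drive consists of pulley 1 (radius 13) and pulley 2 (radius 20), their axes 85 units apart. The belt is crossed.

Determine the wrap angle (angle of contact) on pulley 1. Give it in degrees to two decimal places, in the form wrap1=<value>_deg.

crossed belt: β = asin((r1+r2)/C) = asin(33/85) = 22.8447°
wrap1 = wrap2 = π + 2β = 225.6895°

wrap1=225.69_deg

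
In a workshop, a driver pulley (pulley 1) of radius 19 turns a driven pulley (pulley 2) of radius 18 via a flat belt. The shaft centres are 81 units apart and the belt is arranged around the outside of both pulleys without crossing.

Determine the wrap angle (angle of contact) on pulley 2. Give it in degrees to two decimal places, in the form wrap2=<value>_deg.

wrap2=178.59_deg

open belt: β = asin((r2−r1)/C) = asin(-1/81) = -0.7074°
wrap1 = π − 2β = 181.4147°
wrap2 = π + 2β = 178.5853°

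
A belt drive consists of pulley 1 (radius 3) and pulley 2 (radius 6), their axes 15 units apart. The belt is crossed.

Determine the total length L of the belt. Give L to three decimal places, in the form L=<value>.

crossed belt: β = asin((r1+r2)/C) = asin(9/15) = 36.8699°
wrap1 = wrap2 = π + 2β = 253.7398°
tangent length = C·cosβ = 12.0000
L = (r1+r2)·wrap + 2·C·cosβ = 9·4.4286 + 2·12.0000 = 63.8574

L=63.857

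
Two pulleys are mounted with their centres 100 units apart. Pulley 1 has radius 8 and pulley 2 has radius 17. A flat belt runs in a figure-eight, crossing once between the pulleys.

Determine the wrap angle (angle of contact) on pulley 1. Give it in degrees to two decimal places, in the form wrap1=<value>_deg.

wrap1=208.96_deg

crossed belt: β = asin((r1+r2)/C) = asin(25/100) = 14.4775°
wrap1 = wrap2 = π + 2β = 208.9550°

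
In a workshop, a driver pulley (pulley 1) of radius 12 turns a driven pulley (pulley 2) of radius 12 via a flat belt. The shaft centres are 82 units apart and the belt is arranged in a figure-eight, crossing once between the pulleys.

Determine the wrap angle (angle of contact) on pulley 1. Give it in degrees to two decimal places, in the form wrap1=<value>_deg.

wrap1=214.04_deg

crossed belt: β = asin((r1+r2)/C) = asin(24/82) = 17.0186°
wrap1 = wrap2 = π + 2β = 214.0373°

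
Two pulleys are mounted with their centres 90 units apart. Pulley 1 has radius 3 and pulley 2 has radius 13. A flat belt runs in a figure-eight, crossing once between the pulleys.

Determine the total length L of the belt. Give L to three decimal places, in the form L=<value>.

crossed belt: β = asin((r1+r2)/C) = asin(16/90) = 10.2403°
wrap1 = wrap2 = π + 2β = 200.4807°
tangent length = C·cosβ = 88.5664
L = (r1+r2)·wrap + 2·C·cosβ = 16·3.4990 + 2·88.5664 = 233.1175

L=233.117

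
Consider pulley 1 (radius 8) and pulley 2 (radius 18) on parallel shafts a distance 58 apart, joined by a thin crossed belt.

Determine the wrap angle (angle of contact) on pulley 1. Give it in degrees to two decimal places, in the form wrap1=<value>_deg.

crossed belt: β = asin((r1+r2)/C) = asin(26/58) = 26.6331°
wrap1 = wrap2 = π + 2β = 233.2662°

wrap1=233.27_deg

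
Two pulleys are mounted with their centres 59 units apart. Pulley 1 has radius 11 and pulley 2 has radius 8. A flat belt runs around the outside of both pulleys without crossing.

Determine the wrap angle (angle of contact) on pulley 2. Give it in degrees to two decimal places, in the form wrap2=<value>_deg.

open belt: β = asin((r2−r1)/C) = asin(-3/59) = -2.9146°
wrap1 = π − 2β = 185.8292°
wrap2 = π + 2β = 174.1708°

wrap2=174.17_deg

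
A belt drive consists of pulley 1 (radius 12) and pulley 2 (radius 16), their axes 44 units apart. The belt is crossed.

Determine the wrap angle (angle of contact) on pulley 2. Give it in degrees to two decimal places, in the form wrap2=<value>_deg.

wrap2=259.04_deg

crossed belt: β = asin((r1+r2)/C) = asin(28/44) = 39.5212°
wrap1 = wrap2 = π + 2β = 259.0424°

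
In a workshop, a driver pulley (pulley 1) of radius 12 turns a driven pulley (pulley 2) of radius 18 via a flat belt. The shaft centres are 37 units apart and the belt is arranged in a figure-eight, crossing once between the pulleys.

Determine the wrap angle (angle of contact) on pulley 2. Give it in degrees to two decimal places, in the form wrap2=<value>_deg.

crossed belt: β = asin((r1+r2)/C) = asin(30/37) = 54.1752°
wrap1 = wrap2 = π + 2β = 288.3505°

wrap2=288.35_deg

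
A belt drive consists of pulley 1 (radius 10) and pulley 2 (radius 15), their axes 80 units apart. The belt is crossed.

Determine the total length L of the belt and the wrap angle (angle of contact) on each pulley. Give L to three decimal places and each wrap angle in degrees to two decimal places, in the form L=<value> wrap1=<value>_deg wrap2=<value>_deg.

L=246.418 wrap1=216.42_deg wrap2=216.42_deg

crossed belt: β = asin((r1+r2)/C) = asin(25/80) = 18.2100°
wrap1 = wrap2 = π + 2β = 216.4199°
tangent length = C·cosβ = 75.9934
L = (r1+r2)·wrap + 2·C·cosβ = 25·3.7772 + 2·75.9934 = 246.4178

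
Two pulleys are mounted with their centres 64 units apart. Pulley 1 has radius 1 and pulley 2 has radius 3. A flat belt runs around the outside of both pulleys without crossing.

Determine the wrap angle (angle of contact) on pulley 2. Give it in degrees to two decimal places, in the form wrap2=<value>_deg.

wrap2=183.58_deg

open belt: β = asin((r2−r1)/C) = asin(2/64) = 1.7908°
wrap1 = π − 2β = 176.4184°
wrap2 = π + 2β = 183.5816°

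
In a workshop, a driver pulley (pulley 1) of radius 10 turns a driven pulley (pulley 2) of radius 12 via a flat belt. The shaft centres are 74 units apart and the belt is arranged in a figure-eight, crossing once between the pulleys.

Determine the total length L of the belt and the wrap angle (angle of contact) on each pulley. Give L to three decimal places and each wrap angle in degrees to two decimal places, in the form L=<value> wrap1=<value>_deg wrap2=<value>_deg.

crossed belt: β = asin((r1+r2)/C) = asin(22/74) = 17.2953°
wrap1 = wrap2 = π + 2β = 214.5907°
tangent length = C·cosβ = 70.6541
L = (r1+r2)·wrap + 2·C·cosβ = 22·3.7453 + 2·70.6541 = 223.7051

L=223.705 wrap1=214.59_deg wrap2=214.59_deg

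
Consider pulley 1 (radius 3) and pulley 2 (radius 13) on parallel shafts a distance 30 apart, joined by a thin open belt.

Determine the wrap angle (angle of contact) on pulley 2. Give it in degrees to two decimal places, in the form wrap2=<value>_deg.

wrap2=218.94_deg

open belt: β = asin((r2−r1)/C) = asin(10/30) = 19.4712°
wrap1 = π − 2β = 141.0576°
wrap2 = π + 2β = 218.9424°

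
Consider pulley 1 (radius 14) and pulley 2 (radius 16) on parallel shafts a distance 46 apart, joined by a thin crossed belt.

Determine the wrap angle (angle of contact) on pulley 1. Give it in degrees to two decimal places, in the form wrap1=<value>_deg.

wrap1=261.41_deg

crossed belt: β = asin((r1+r2)/C) = asin(30/46) = 40.7057°
wrap1 = wrap2 = π + 2β = 261.4114°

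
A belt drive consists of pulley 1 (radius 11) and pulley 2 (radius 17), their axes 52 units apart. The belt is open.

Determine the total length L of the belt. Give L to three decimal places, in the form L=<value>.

open belt: β = asin((r2−r1)/C) = asin(6/52) = 6.6258°
wrap1 = π − 2β = 166.7484°
wrap2 = π + 2β = 193.2516°
tangent length = C·cosβ = 51.6527
L = r1·wrap1 + r2·wrap2 + 2·C·cosβ = 11·2.9103 + 17·3.3729 + 2·51.6527 = 192.6577

L=192.658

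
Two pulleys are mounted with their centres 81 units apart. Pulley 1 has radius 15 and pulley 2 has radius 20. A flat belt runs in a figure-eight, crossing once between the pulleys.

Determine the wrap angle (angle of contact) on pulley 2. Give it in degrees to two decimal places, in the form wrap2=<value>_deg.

crossed belt: β = asin((r1+r2)/C) = asin(35/81) = 25.6008°
wrap1 = wrap2 = π + 2β = 231.2017°

wrap2=231.20_deg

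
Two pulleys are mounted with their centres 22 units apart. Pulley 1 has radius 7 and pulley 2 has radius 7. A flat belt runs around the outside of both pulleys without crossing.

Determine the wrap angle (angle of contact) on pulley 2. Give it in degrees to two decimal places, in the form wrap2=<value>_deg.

wrap2=180.00_deg

open belt: β = asin((r2−r1)/C) = asin(0/22) = 0.0000°
wrap1 = π − 2β = 180.0000°
wrap2 = π + 2β = 180.0000°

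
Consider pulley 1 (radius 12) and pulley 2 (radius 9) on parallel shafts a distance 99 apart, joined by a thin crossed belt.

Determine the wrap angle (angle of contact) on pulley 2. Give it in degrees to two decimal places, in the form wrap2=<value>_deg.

crossed belt: β = asin((r1+r2)/C) = asin(21/99) = 12.2467°
wrap1 = wrap2 = π + 2β = 204.4934°

wrap2=204.49_deg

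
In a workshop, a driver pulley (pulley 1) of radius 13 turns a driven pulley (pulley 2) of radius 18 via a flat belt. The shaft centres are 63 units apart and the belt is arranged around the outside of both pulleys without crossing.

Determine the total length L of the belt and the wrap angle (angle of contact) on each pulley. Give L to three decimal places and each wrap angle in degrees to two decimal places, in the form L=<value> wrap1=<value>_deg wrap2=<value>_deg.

L=223.786 wrap1=170.90_deg wrap2=189.10_deg

open belt: β = asin((r2−r1)/C) = asin(5/63) = 4.5521°
wrap1 = π − 2β = 170.8959°
wrap2 = π + 2β = 189.1041°
tangent length = C·cosβ = 62.8013
L = r1·wrap1 + r2·wrap2 + 2·C·cosβ = 13·2.9827 + 18·3.3005 + 2·62.8013 = 223.7864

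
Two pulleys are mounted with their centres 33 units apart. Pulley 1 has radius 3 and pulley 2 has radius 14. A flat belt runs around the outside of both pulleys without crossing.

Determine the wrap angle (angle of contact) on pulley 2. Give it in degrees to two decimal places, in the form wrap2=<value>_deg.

wrap2=218.94_deg

open belt: β = asin((r2−r1)/C) = asin(11/33) = 19.4712°
wrap1 = π − 2β = 141.0576°
wrap2 = π + 2β = 218.9424°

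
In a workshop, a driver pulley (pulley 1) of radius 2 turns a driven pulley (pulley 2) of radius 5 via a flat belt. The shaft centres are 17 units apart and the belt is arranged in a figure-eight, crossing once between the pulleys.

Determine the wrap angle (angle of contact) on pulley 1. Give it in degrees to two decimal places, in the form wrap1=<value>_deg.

crossed belt: β = asin((r1+r2)/C) = asin(7/17) = 24.3157°
wrap1 = wrap2 = π + 2β = 228.6315°

wrap1=228.63_deg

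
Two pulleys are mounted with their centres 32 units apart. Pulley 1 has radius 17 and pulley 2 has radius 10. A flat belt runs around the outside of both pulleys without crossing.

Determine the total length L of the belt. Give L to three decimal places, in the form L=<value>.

L=150.360

open belt: β = asin((r2−r1)/C) = asin(-7/32) = -12.6356°
wrap1 = π − 2β = 205.2713°
wrap2 = π + 2β = 154.7287°
tangent length = C·cosβ = 31.2250
L = r1·wrap1 + r2·wrap2 + 2·C·cosβ = 17·3.5827 + 10·2.7005 + 2·31.2250 = 150.3604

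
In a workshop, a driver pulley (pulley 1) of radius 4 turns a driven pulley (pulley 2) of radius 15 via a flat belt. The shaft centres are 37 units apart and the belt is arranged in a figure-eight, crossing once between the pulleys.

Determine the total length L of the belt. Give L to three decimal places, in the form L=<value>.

crossed belt: β = asin((r1+r2)/C) = asin(19/37) = 30.8981°
wrap1 = wrap2 = π + 2β = 241.7963°
tangent length = C·cosβ = 31.7490
L = (r1+r2)·wrap + 2·C·cosβ = 19·4.2201 + 2·31.7490 = 143.6807

L=143.681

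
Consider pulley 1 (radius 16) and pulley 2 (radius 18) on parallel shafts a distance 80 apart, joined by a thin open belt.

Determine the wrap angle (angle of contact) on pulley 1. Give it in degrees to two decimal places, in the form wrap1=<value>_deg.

open belt: β = asin((r2−r1)/C) = asin(2/80) = 1.4325°
wrap1 = π − 2β = 177.1349°
wrap2 = π + 2β = 182.8651°

wrap1=177.13_deg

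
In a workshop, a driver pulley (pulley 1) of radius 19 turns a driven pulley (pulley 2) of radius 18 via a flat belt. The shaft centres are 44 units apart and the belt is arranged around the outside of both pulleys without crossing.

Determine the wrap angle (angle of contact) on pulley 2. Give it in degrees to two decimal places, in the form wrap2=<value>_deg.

wrap2=177.40_deg

open belt: β = asin((r2−r1)/C) = asin(-1/44) = -1.3023°
wrap1 = π − 2β = 182.6046°
wrap2 = π + 2β = 177.3954°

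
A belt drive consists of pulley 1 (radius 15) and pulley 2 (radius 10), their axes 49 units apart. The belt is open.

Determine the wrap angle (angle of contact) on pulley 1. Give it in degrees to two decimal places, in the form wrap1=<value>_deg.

wrap1=191.71_deg

open belt: β = asin((r2−r1)/C) = asin(-5/49) = -5.8567°
wrap1 = π − 2β = 191.7134°
wrap2 = π + 2β = 168.2866°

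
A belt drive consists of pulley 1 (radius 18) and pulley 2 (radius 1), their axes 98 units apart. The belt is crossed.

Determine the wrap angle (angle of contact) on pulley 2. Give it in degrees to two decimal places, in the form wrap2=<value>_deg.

wrap2=202.36_deg

crossed belt: β = asin((r1+r2)/C) = asin(19/98) = 11.1792°
wrap1 = wrap2 = π + 2β = 202.3583°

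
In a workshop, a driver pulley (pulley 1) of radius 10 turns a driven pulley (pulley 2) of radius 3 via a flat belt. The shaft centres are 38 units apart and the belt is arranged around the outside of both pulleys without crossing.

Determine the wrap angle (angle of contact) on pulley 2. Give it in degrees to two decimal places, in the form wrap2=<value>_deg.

wrap2=158.77_deg

open belt: β = asin((r2−r1)/C) = asin(-7/38) = -10.6151°
wrap1 = π − 2β = 201.2302°
wrap2 = π + 2β = 158.7698°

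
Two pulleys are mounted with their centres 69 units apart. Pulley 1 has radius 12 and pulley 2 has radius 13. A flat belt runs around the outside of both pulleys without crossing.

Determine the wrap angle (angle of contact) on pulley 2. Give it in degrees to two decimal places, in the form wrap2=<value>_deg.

wrap2=181.66_deg

open belt: β = asin((r2−r1)/C) = asin(1/69) = 0.8304°
wrap1 = π − 2β = 178.3392°
wrap2 = π + 2β = 181.6608°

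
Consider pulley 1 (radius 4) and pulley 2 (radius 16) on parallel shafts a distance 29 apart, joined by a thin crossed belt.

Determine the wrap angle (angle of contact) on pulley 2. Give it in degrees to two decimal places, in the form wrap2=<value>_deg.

wrap2=267.21_deg

crossed belt: β = asin((r1+r2)/C) = asin(20/29) = 43.6028°
wrap1 = wrap2 = π + 2β = 267.2056°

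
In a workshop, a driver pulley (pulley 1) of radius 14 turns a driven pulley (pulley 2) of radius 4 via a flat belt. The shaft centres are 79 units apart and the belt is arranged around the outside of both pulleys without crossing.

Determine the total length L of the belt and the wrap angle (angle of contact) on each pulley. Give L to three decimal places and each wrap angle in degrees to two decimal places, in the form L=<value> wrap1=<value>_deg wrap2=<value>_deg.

open belt: β = asin((r2−r1)/C) = asin(-10/79) = -7.2721°
wrap1 = π − 2β = 194.5443°
wrap2 = π + 2β = 165.4557°
tangent length = C·cosβ = 78.3645
L = r1·wrap1 + r2·wrap2 + 2·C·cosβ = 14·3.3954 + 4·2.8877 + 2·78.3645 = 215.8162

L=215.816 wrap1=194.54_deg wrap2=165.46_deg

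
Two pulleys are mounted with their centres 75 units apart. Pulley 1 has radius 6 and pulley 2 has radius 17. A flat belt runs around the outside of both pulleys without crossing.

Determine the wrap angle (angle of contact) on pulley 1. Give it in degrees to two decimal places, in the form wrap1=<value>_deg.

wrap1=163.13_deg

open belt: β = asin((r2−r1)/C) = asin(11/75) = 8.4338°
wrap1 = π − 2β = 163.1324°
wrap2 = π + 2β = 196.8676°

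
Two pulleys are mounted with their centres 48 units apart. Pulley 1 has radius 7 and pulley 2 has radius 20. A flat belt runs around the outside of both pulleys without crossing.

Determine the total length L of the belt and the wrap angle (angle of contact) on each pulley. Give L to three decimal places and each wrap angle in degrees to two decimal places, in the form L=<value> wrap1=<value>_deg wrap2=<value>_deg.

L=184.366 wrap1=148.57_deg wrap2=211.43_deg

open belt: β = asin((r2−r1)/C) = asin(13/48) = 15.7139°
wrap1 = π − 2β = 148.5723°
wrap2 = π + 2β = 211.4277°
tangent length = C·cosβ = 46.2061
L = r1·wrap1 + r2·wrap2 + 2·C·cosβ = 7·2.5931 + 20·3.6901 + 2·46.2061 = 184.3658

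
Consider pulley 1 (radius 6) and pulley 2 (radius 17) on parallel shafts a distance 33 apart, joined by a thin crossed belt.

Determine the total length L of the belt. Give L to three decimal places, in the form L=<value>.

L=155.059

crossed belt: β = asin((r1+r2)/C) = asin(23/33) = 44.1844°
wrap1 = wrap2 = π + 2β = 268.3688°
tangent length = C·cosβ = 23.6643
L = (r1+r2)·wrap + 2·C·cosβ = 23·4.6839 + 2·23.6643 = 155.0588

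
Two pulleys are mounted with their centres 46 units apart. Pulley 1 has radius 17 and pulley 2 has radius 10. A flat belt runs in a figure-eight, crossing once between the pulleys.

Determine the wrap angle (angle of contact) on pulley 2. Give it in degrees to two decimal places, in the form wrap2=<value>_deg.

wrap2=251.88_deg

crossed belt: β = asin((r1+r2)/C) = asin(27/46) = 35.9413°
wrap1 = wrap2 = π + 2β = 251.8827°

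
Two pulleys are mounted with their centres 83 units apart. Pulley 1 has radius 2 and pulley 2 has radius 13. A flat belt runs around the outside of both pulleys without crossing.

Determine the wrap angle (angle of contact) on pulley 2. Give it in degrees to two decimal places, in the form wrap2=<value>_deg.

wrap2=195.23_deg

open belt: β = asin((r2−r1)/C) = asin(11/83) = 7.6158°
wrap1 = π − 2β = 164.7684°
wrap2 = π + 2β = 195.2316°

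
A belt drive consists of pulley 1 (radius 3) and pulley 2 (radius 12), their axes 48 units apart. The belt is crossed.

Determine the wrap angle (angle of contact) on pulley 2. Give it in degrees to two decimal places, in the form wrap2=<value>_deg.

wrap2=216.42_deg

crossed belt: β = asin((r1+r2)/C) = asin(15/48) = 18.2100°
wrap1 = wrap2 = π + 2β = 216.4199°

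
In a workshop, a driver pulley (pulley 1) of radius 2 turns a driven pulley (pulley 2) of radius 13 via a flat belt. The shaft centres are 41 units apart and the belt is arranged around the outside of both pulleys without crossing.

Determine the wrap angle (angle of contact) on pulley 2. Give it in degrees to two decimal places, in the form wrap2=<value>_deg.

wrap2=211.13_deg

open belt: β = asin((r2−r1)/C) = asin(11/41) = 15.5627°
wrap1 = π − 2β = 148.8746°
wrap2 = π + 2β = 211.1254°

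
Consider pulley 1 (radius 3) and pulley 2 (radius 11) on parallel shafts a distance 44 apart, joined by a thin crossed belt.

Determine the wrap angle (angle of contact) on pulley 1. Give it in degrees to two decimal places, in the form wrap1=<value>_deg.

wrap1=217.11_deg

crossed belt: β = asin((r1+r2)/C) = asin(14/44) = 18.5530°
wrap1 = wrap2 = π + 2β = 217.1060°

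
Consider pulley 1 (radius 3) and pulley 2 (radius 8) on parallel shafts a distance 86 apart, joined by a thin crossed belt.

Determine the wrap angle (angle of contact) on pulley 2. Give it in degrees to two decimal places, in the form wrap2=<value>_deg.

wrap2=194.70_deg

crossed belt: β = asin((r1+r2)/C) = asin(11/86) = 7.3487°
wrap1 = wrap2 = π + 2β = 194.6973°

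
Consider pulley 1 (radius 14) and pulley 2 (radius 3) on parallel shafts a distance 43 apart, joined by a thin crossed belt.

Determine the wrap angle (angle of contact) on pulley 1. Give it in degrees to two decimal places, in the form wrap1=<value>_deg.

wrap1=226.58_deg

crossed belt: β = asin((r1+r2)/C) = asin(17/43) = 23.2877°
wrap1 = wrap2 = π + 2β = 226.5755°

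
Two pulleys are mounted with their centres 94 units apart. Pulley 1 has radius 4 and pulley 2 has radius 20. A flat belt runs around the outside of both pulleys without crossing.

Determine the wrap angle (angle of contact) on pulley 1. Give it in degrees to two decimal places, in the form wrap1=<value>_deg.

open belt: β = asin((r2−r1)/C) = asin(16/94) = 9.8002°
wrap1 = π − 2β = 160.3996°
wrap2 = π + 2β = 199.6004°

wrap1=160.40_deg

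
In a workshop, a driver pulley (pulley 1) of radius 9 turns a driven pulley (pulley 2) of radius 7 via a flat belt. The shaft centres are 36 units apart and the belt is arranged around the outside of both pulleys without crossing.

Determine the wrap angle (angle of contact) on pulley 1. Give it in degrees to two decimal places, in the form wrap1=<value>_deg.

open belt: β = asin((r2−r1)/C) = asin(-2/36) = -3.1847°
wrap1 = π − 2β = 186.3695°
wrap2 = π + 2β = 173.6305°

wrap1=186.37_deg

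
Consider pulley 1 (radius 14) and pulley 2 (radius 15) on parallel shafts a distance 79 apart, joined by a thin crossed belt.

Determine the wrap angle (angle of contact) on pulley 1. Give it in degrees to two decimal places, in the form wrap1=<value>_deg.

crossed belt: β = asin((r1+r2)/C) = asin(29/79) = 21.5362°
wrap1 = wrap2 = π + 2β = 223.0724°

wrap1=223.07_deg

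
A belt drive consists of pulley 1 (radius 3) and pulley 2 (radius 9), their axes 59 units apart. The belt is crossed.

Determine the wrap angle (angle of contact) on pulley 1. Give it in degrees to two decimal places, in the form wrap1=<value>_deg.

crossed belt: β = asin((r1+r2)/C) = asin(12/59) = 11.7353°
wrap1 = wrap2 = π + 2β = 203.4705°

wrap1=203.47_deg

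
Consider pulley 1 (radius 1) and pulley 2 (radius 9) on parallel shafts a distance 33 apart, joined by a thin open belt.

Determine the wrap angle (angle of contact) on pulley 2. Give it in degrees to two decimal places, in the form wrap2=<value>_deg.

open belt: β = asin((r2−r1)/C) = asin(8/33) = 14.0297°
wrap1 = π − 2β = 151.9407°
wrap2 = π + 2β = 208.0593°

wrap2=208.06_deg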